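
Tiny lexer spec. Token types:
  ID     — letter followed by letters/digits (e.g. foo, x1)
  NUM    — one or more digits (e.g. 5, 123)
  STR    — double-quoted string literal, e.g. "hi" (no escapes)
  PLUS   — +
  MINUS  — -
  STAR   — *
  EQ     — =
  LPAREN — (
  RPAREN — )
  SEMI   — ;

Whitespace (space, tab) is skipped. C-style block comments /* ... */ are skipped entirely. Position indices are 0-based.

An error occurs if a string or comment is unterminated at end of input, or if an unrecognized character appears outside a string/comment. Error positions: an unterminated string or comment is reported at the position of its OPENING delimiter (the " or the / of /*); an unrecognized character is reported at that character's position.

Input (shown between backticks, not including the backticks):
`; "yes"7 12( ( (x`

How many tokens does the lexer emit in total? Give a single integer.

pos=0: emit SEMI ';'
pos=2: enter STRING mode
pos=2: emit STR "yes" (now at pos=7)
pos=7: emit NUM '7' (now at pos=8)
pos=9: emit NUM '12' (now at pos=11)
pos=11: emit LPAREN '('
pos=13: emit LPAREN '('
pos=15: emit LPAREN '('
pos=16: emit ID 'x' (now at pos=17)
DONE. 8 tokens: [SEMI, STR, NUM, NUM, LPAREN, LPAREN, LPAREN, ID]

Answer: 8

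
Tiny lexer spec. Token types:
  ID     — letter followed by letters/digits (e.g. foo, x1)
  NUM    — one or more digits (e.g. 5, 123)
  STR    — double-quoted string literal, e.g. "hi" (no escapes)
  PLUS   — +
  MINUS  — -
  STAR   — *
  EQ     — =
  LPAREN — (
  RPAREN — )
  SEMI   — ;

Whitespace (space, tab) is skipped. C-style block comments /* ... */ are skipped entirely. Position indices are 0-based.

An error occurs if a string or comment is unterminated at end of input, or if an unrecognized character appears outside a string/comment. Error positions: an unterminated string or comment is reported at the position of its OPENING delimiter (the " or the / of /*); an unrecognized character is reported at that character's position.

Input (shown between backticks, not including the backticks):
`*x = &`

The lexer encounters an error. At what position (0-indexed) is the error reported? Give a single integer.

Answer: 5

Derivation:
pos=0: emit STAR '*'
pos=1: emit ID 'x' (now at pos=2)
pos=3: emit EQ '='
pos=5: ERROR — unrecognized char '&'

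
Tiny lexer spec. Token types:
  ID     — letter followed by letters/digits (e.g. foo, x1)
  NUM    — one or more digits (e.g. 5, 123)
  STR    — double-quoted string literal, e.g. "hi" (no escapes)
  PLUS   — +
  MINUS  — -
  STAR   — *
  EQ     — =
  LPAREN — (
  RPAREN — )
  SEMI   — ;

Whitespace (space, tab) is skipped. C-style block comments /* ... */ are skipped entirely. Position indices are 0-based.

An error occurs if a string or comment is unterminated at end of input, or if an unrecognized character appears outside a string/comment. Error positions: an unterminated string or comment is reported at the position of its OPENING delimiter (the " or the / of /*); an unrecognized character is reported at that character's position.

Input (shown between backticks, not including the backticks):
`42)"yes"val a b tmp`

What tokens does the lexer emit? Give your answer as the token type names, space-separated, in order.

Answer: NUM RPAREN STR ID ID ID ID

Derivation:
pos=0: emit NUM '42' (now at pos=2)
pos=2: emit RPAREN ')'
pos=3: enter STRING mode
pos=3: emit STR "yes" (now at pos=8)
pos=8: emit ID 'val' (now at pos=11)
pos=12: emit ID 'a' (now at pos=13)
pos=14: emit ID 'b' (now at pos=15)
pos=16: emit ID 'tmp' (now at pos=19)
DONE. 7 tokens: [NUM, RPAREN, STR, ID, ID, ID, ID]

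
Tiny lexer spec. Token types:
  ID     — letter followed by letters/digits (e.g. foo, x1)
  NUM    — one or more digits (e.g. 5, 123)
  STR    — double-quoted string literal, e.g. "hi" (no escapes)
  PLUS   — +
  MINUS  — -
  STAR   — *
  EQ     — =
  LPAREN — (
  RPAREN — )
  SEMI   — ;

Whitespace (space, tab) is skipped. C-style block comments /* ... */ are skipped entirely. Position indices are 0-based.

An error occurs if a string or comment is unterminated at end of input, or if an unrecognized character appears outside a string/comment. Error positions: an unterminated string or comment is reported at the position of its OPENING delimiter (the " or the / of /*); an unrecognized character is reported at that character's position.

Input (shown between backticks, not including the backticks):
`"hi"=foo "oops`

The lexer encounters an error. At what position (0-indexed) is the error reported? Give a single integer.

Answer: 9

Derivation:
pos=0: enter STRING mode
pos=0: emit STR "hi" (now at pos=4)
pos=4: emit EQ '='
pos=5: emit ID 'foo' (now at pos=8)
pos=9: enter STRING mode
pos=9: ERROR — unterminated string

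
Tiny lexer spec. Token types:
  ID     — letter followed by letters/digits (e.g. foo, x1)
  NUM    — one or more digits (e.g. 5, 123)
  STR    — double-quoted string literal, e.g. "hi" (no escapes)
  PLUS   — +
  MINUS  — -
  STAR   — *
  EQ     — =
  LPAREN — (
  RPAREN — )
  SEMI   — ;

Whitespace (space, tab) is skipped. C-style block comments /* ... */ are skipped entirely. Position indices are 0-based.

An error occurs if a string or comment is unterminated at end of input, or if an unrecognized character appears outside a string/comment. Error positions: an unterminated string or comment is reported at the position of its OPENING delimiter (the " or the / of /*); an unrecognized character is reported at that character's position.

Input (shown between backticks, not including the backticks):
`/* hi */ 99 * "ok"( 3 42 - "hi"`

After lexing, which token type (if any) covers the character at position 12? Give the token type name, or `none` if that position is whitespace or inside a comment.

pos=0: enter COMMENT mode (saw '/*')
exit COMMENT mode (now at pos=8)
pos=9: emit NUM '99' (now at pos=11)
pos=12: emit STAR '*'
pos=14: enter STRING mode
pos=14: emit STR "ok" (now at pos=18)
pos=18: emit LPAREN '('
pos=20: emit NUM '3' (now at pos=21)
pos=22: emit NUM '42' (now at pos=24)
pos=25: emit MINUS '-'
pos=27: enter STRING mode
pos=27: emit STR "hi" (now at pos=31)
DONE. 8 tokens: [NUM, STAR, STR, LPAREN, NUM, NUM, MINUS, STR]
Position 12: char is '*' -> STAR

Answer: STAR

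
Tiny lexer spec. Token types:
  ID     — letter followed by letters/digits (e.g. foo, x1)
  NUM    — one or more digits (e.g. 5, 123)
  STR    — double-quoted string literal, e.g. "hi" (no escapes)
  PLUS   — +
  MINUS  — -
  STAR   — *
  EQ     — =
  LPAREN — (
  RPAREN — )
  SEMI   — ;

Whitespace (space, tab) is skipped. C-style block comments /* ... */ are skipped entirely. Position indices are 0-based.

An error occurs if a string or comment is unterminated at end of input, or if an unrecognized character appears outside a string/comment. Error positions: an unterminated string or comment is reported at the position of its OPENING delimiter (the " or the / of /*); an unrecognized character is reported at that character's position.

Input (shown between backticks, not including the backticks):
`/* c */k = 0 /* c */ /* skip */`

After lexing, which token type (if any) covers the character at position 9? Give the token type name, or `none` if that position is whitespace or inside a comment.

pos=0: enter COMMENT mode (saw '/*')
exit COMMENT mode (now at pos=7)
pos=7: emit ID 'k' (now at pos=8)
pos=9: emit EQ '='
pos=11: emit NUM '0' (now at pos=12)
pos=13: enter COMMENT mode (saw '/*')
exit COMMENT mode (now at pos=20)
pos=21: enter COMMENT mode (saw '/*')
exit COMMENT mode (now at pos=31)
DONE. 3 tokens: [ID, EQ, NUM]
Position 9: char is '=' -> EQ

Answer: EQ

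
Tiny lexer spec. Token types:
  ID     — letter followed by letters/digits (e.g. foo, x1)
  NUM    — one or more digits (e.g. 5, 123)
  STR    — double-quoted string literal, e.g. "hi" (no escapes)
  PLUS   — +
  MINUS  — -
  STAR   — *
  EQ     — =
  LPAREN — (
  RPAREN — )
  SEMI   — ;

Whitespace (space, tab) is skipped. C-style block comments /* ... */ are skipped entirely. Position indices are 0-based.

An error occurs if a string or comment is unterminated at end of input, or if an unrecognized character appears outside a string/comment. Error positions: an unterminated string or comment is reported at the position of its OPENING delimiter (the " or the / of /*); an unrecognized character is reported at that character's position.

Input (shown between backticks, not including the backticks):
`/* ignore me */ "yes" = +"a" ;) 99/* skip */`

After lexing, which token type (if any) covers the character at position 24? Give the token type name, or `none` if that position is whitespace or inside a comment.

pos=0: enter COMMENT mode (saw '/*')
exit COMMENT mode (now at pos=15)
pos=16: enter STRING mode
pos=16: emit STR "yes" (now at pos=21)
pos=22: emit EQ '='
pos=24: emit PLUS '+'
pos=25: enter STRING mode
pos=25: emit STR "a" (now at pos=28)
pos=29: emit SEMI ';'
pos=30: emit RPAREN ')'
pos=32: emit NUM '99' (now at pos=34)
pos=34: enter COMMENT mode (saw '/*')
exit COMMENT mode (now at pos=44)
DONE. 7 tokens: [STR, EQ, PLUS, STR, SEMI, RPAREN, NUM]
Position 24: char is '+' -> PLUS

Answer: PLUS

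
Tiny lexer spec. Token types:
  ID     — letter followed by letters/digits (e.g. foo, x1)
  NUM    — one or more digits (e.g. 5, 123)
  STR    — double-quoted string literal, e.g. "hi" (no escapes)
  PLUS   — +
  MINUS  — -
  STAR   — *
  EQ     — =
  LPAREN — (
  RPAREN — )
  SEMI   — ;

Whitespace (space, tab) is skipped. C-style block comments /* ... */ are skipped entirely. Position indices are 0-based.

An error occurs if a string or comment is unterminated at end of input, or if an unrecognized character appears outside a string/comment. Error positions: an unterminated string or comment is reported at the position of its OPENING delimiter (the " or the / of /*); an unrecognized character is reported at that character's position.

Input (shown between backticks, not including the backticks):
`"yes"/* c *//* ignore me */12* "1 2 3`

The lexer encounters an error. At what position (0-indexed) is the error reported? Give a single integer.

pos=0: enter STRING mode
pos=0: emit STR "yes" (now at pos=5)
pos=5: enter COMMENT mode (saw '/*')
exit COMMENT mode (now at pos=12)
pos=12: enter COMMENT mode (saw '/*')
exit COMMENT mode (now at pos=27)
pos=27: emit NUM '12' (now at pos=29)
pos=29: emit STAR '*'
pos=31: enter STRING mode
pos=31: ERROR — unterminated string

Answer: 31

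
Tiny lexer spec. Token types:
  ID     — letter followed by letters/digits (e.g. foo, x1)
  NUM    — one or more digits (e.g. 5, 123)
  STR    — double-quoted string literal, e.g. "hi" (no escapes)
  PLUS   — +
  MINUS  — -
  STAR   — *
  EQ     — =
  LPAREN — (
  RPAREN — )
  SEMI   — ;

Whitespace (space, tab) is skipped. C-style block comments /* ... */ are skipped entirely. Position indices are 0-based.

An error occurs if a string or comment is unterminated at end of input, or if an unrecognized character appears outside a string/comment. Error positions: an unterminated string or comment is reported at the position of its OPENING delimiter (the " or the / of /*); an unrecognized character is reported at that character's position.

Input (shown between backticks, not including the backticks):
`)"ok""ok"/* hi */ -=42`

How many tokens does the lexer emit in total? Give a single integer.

Answer: 6

Derivation:
pos=0: emit RPAREN ')'
pos=1: enter STRING mode
pos=1: emit STR "ok" (now at pos=5)
pos=5: enter STRING mode
pos=5: emit STR "ok" (now at pos=9)
pos=9: enter COMMENT mode (saw '/*')
exit COMMENT mode (now at pos=17)
pos=18: emit MINUS '-'
pos=19: emit EQ '='
pos=20: emit NUM '42' (now at pos=22)
DONE. 6 tokens: [RPAREN, STR, STR, MINUS, EQ, NUM]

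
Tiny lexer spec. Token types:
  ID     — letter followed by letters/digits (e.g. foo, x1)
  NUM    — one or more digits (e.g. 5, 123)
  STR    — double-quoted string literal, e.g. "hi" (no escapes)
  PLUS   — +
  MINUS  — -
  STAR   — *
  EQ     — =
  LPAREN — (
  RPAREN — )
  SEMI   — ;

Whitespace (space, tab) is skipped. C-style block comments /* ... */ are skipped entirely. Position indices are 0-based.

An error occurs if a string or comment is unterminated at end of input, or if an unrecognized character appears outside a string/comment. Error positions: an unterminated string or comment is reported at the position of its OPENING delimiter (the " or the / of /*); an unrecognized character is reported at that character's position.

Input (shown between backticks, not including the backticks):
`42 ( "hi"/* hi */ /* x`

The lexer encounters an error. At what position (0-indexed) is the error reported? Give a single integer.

pos=0: emit NUM '42' (now at pos=2)
pos=3: emit LPAREN '('
pos=5: enter STRING mode
pos=5: emit STR "hi" (now at pos=9)
pos=9: enter COMMENT mode (saw '/*')
exit COMMENT mode (now at pos=17)
pos=18: enter COMMENT mode (saw '/*')
pos=18: ERROR — unterminated comment (reached EOF)

Answer: 18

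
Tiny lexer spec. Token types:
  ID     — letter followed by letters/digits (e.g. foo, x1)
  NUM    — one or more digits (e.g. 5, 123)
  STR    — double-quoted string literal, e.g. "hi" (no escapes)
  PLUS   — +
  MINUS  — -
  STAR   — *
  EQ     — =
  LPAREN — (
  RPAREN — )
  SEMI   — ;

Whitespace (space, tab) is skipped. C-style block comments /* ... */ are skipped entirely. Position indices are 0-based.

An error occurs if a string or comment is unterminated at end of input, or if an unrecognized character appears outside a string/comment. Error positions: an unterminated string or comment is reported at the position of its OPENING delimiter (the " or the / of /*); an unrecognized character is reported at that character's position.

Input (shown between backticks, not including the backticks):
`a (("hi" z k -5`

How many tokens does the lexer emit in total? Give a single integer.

pos=0: emit ID 'a' (now at pos=1)
pos=2: emit LPAREN '('
pos=3: emit LPAREN '('
pos=4: enter STRING mode
pos=4: emit STR "hi" (now at pos=8)
pos=9: emit ID 'z' (now at pos=10)
pos=11: emit ID 'k' (now at pos=12)
pos=13: emit MINUS '-'
pos=14: emit NUM '5' (now at pos=15)
DONE. 8 tokens: [ID, LPAREN, LPAREN, STR, ID, ID, MINUS, NUM]

Answer: 8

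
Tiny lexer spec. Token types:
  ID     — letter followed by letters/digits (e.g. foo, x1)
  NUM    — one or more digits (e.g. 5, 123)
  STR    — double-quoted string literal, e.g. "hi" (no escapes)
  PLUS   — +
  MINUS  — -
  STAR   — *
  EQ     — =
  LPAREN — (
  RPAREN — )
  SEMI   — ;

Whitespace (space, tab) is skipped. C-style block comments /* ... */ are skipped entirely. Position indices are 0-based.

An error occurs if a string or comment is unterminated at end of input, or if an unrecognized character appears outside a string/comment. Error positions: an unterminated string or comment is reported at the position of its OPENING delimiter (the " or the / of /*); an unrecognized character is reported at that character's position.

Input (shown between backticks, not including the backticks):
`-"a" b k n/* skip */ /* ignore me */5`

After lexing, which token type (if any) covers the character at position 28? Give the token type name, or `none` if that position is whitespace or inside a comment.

Answer: none

Derivation:
pos=0: emit MINUS '-'
pos=1: enter STRING mode
pos=1: emit STR "a" (now at pos=4)
pos=5: emit ID 'b' (now at pos=6)
pos=7: emit ID 'k' (now at pos=8)
pos=9: emit ID 'n' (now at pos=10)
pos=10: enter COMMENT mode (saw '/*')
exit COMMENT mode (now at pos=20)
pos=21: enter COMMENT mode (saw '/*')
exit COMMENT mode (now at pos=36)
pos=36: emit NUM '5' (now at pos=37)
DONE. 6 tokens: [MINUS, STR, ID, ID, ID, NUM]
Position 28: char is 'r' -> none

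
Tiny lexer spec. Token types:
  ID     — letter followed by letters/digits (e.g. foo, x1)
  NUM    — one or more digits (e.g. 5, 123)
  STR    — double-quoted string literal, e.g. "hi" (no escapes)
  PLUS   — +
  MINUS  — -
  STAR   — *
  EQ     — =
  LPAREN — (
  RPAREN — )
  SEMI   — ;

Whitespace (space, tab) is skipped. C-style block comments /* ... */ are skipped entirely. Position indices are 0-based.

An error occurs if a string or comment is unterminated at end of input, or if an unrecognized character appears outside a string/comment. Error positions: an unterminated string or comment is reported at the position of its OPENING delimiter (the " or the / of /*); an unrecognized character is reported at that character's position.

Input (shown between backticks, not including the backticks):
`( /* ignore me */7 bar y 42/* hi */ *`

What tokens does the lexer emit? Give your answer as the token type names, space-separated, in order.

pos=0: emit LPAREN '('
pos=2: enter COMMENT mode (saw '/*')
exit COMMENT mode (now at pos=17)
pos=17: emit NUM '7' (now at pos=18)
pos=19: emit ID 'bar' (now at pos=22)
pos=23: emit ID 'y' (now at pos=24)
pos=25: emit NUM '42' (now at pos=27)
pos=27: enter COMMENT mode (saw '/*')
exit COMMENT mode (now at pos=35)
pos=36: emit STAR '*'
DONE. 6 tokens: [LPAREN, NUM, ID, ID, NUM, STAR]

Answer: LPAREN NUM ID ID NUM STAR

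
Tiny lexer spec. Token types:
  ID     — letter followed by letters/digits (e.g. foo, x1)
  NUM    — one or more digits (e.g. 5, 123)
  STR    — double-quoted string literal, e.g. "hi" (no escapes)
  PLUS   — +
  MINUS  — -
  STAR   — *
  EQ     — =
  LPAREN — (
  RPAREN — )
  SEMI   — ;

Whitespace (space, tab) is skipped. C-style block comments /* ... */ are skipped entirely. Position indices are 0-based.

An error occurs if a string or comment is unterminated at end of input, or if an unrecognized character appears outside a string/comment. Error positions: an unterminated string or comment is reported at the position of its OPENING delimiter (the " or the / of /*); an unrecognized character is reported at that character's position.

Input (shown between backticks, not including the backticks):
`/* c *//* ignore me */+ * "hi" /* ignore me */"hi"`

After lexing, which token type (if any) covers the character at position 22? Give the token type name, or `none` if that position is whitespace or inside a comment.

Answer: PLUS

Derivation:
pos=0: enter COMMENT mode (saw '/*')
exit COMMENT mode (now at pos=7)
pos=7: enter COMMENT mode (saw '/*')
exit COMMENT mode (now at pos=22)
pos=22: emit PLUS '+'
pos=24: emit STAR '*'
pos=26: enter STRING mode
pos=26: emit STR "hi" (now at pos=30)
pos=31: enter COMMENT mode (saw '/*')
exit COMMENT mode (now at pos=46)
pos=46: enter STRING mode
pos=46: emit STR "hi" (now at pos=50)
DONE. 4 tokens: [PLUS, STAR, STR, STR]
Position 22: char is '+' -> PLUS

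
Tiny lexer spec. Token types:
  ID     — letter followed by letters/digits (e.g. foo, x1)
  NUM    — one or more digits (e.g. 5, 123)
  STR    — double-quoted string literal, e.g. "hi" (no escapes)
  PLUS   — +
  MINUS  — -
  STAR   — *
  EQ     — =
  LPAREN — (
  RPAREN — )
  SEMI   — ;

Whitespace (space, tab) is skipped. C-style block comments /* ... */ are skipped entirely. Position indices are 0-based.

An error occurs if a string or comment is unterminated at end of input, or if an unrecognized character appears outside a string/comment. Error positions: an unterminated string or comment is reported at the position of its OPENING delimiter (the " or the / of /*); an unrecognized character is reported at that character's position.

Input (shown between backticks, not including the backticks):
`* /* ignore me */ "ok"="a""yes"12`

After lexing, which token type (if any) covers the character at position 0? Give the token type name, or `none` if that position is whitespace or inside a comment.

Answer: STAR

Derivation:
pos=0: emit STAR '*'
pos=2: enter COMMENT mode (saw '/*')
exit COMMENT mode (now at pos=17)
pos=18: enter STRING mode
pos=18: emit STR "ok" (now at pos=22)
pos=22: emit EQ '='
pos=23: enter STRING mode
pos=23: emit STR "a" (now at pos=26)
pos=26: enter STRING mode
pos=26: emit STR "yes" (now at pos=31)
pos=31: emit NUM '12' (now at pos=33)
DONE. 6 tokens: [STAR, STR, EQ, STR, STR, NUM]
Position 0: char is '*' -> STAR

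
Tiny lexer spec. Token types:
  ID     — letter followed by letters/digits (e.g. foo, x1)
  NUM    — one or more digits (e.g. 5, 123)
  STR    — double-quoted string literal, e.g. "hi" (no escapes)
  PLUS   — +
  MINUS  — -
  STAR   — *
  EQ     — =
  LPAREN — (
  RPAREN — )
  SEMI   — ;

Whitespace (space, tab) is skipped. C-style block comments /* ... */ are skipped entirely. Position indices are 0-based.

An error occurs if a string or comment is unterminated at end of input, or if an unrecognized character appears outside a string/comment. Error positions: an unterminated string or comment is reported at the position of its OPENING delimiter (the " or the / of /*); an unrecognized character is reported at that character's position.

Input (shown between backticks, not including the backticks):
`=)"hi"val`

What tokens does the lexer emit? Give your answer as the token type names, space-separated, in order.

pos=0: emit EQ '='
pos=1: emit RPAREN ')'
pos=2: enter STRING mode
pos=2: emit STR "hi" (now at pos=6)
pos=6: emit ID 'val' (now at pos=9)
DONE. 4 tokens: [EQ, RPAREN, STR, ID]

Answer: EQ RPAREN STR ID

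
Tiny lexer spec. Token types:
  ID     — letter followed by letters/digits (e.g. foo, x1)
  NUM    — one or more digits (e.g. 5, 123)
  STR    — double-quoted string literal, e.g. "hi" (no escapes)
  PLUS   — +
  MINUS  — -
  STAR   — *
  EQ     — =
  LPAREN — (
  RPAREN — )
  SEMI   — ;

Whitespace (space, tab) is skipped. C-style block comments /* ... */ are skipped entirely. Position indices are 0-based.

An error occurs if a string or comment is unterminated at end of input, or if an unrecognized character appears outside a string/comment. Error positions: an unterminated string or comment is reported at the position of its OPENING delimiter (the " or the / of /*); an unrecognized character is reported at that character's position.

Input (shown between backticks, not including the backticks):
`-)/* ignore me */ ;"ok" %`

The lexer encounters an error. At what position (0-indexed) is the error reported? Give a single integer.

Answer: 24

Derivation:
pos=0: emit MINUS '-'
pos=1: emit RPAREN ')'
pos=2: enter COMMENT mode (saw '/*')
exit COMMENT mode (now at pos=17)
pos=18: emit SEMI ';'
pos=19: enter STRING mode
pos=19: emit STR "ok" (now at pos=23)
pos=24: ERROR — unrecognized char '%'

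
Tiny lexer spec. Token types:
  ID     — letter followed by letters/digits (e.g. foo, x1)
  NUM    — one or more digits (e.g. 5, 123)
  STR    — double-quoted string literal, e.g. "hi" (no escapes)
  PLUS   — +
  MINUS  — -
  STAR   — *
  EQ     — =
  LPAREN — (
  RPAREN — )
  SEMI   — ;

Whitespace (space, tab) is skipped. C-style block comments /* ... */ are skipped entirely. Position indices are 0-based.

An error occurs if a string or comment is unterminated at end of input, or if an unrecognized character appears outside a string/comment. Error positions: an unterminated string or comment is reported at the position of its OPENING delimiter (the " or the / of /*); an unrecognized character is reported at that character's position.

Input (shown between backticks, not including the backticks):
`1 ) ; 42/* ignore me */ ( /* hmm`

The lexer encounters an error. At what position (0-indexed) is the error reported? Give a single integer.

pos=0: emit NUM '1' (now at pos=1)
pos=2: emit RPAREN ')'
pos=4: emit SEMI ';'
pos=6: emit NUM '42' (now at pos=8)
pos=8: enter COMMENT mode (saw '/*')
exit COMMENT mode (now at pos=23)
pos=24: emit LPAREN '('
pos=26: enter COMMENT mode (saw '/*')
pos=26: ERROR — unterminated comment (reached EOF)

Answer: 26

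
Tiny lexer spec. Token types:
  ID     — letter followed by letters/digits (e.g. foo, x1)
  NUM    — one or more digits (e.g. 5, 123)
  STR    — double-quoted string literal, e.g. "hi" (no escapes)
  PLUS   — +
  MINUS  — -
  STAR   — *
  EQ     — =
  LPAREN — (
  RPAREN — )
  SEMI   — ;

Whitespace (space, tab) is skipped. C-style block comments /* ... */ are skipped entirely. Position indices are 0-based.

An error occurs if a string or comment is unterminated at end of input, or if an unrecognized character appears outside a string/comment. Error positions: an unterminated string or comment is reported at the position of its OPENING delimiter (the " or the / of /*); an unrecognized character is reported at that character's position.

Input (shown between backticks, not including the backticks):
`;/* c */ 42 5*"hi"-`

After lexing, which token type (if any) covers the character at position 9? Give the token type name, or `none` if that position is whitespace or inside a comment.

pos=0: emit SEMI ';'
pos=1: enter COMMENT mode (saw '/*')
exit COMMENT mode (now at pos=8)
pos=9: emit NUM '42' (now at pos=11)
pos=12: emit NUM '5' (now at pos=13)
pos=13: emit STAR '*'
pos=14: enter STRING mode
pos=14: emit STR "hi" (now at pos=18)
pos=18: emit MINUS '-'
DONE. 6 tokens: [SEMI, NUM, NUM, STAR, STR, MINUS]
Position 9: char is '4' -> NUM

Answer: NUM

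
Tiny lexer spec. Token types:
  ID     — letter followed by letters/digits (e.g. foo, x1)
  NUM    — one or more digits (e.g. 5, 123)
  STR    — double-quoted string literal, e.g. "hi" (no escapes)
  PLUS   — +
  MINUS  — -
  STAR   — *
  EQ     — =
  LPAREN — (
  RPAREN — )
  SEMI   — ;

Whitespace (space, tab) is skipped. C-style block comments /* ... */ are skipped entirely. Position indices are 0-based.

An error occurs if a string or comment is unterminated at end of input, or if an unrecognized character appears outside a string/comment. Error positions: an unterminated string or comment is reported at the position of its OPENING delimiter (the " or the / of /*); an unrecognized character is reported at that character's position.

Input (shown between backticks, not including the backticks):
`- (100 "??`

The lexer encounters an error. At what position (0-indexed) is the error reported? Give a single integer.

pos=0: emit MINUS '-'
pos=2: emit LPAREN '('
pos=3: emit NUM '100' (now at pos=6)
pos=7: enter STRING mode
pos=7: ERROR — unterminated string

Answer: 7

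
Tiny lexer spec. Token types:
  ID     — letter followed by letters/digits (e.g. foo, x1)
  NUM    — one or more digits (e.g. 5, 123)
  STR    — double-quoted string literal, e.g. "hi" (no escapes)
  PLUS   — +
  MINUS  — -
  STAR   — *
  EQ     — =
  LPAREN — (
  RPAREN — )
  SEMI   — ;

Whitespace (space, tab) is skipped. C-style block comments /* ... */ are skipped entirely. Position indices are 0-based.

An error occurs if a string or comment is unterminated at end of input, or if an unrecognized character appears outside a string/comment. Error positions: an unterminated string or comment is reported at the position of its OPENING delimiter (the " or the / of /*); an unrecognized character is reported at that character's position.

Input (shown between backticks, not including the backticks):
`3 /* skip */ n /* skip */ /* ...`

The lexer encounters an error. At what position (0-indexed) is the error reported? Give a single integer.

Answer: 26

Derivation:
pos=0: emit NUM '3' (now at pos=1)
pos=2: enter COMMENT mode (saw '/*')
exit COMMENT mode (now at pos=12)
pos=13: emit ID 'n' (now at pos=14)
pos=15: enter COMMENT mode (saw '/*')
exit COMMENT mode (now at pos=25)
pos=26: enter COMMENT mode (saw '/*')
pos=26: ERROR — unterminated comment (reached EOF)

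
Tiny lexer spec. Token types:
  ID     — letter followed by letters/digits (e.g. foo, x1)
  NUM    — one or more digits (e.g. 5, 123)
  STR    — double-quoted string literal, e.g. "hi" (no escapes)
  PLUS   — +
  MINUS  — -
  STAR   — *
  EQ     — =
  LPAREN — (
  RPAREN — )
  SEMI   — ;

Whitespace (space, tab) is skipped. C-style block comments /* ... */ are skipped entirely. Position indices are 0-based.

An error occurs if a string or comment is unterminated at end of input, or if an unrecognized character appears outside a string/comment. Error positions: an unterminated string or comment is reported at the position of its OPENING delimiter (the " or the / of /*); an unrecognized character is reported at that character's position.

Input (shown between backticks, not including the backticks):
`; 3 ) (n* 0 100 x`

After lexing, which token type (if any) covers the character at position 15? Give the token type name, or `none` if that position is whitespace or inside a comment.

pos=0: emit SEMI ';'
pos=2: emit NUM '3' (now at pos=3)
pos=4: emit RPAREN ')'
pos=6: emit LPAREN '('
pos=7: emit ID 'n' (now at pos=8)
pos=8: emit STAR '*'
pos=10: emit NUM '0' (now at pos=11)
pos=12: emit NUM '100' (now at pos=15)
pos=16: emit ID 'x' (now at pos=17)
DONE. 9 tokens: [SEMI, NUM, RPAREN, LPAREN, ID, STAR, NUM, NUM, ID]
Position 15: char is ' ' -> none

Answer: none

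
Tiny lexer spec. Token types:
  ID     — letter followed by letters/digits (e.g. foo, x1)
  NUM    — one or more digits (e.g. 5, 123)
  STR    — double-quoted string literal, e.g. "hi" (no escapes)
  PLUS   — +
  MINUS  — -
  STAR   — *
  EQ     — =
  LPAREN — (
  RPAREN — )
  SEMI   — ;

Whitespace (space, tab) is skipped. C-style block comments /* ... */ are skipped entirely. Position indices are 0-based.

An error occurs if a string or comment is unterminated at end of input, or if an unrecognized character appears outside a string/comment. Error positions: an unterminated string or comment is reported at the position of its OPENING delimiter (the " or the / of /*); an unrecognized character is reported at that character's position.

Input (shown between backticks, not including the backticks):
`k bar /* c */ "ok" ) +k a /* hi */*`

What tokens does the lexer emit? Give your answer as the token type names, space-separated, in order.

pos=0: emit ID 'k' (now at pos=1)
pos=2: emit ID 'bar' (now at pos=5)
pos=6: enter COMMENT mode (saw '/*')
exit COMMENT mode (now at pos=13)
pos=14: enter STRING mode
pos=14: emit STR "ok" (now at pos=18)
pos=19: emit RPAREN ')'
pos=21: emit PLUS '+'
pos=22: emit ID 'k' (now at pos=23)
pos=24: emit ID 'a' (now at pos=25)
pos=26: enter COMMENT mode (saw '/*')
exit COMMENT mode (now at pos=34)
pos=34: emit STAR '*'
DONE. 8 tokens: [ID, ID, STR, RPAREN, PLUS, ID, ID, STAR]

Answer: ID ID STR RPAREN PLUS ID ID STAR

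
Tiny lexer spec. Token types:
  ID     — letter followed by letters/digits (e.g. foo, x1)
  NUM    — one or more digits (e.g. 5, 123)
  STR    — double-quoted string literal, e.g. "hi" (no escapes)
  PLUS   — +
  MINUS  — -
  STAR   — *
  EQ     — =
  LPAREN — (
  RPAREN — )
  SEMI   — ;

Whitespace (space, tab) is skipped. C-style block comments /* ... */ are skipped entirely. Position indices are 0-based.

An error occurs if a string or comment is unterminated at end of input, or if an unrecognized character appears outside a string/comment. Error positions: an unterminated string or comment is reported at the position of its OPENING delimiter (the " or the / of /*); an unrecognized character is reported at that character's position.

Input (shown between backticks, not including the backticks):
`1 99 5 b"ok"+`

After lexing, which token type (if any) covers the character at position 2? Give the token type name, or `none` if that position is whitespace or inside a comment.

pos=0: emit NUM '1' (now at pos=1)
pos=2: emit NUM '99' (now at pos=4)
pos=5: emit NUM '5' (now at pos=6)
pos=7: emit ID 'b' (now at pos=8)
pos=8: enter STRING mode
pos=8: emit STR "ok" (now at pos=12)
pos=12: emit PLUS '+'
DONE. 6 tokens: [NUM, NUM, NUM, ID, STR, PLUS]
Position 2: char is '9' -> NUM

Answer: NUM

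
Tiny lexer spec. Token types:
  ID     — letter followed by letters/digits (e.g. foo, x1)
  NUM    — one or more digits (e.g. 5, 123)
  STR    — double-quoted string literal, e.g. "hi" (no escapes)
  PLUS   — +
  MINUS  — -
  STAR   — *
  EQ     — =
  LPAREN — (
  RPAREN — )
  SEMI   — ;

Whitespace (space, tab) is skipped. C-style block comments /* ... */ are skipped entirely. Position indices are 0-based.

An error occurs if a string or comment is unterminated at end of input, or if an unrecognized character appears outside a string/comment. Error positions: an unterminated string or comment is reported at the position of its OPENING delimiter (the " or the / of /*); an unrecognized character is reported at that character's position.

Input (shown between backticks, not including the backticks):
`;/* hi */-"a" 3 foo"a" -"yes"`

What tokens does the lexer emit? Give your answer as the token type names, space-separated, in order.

pos=0: emit SEMI ';'
pos=1: enter COMMENT mode (saw '/*')
exit COMMENT mode (now at pos=9)
pos=9: emit MINUS '-'
pos=10: enter STRING mode
pos=10: emit STR "a" (now at pos=13)
pos=14: emit NUM '3' (now at pos=15)
pos=16: emit ID 'foo' (now at pos=19)
pos=19: enter STRING mode
pos=19: emit STR "a" (now at pos=22)
pos=23: emit MINUS '-'
pos=24: enter STRING mode
pos=24: emit STR "yes" (now at pos=29)
DONE. 8 tokens: [SEMI, MINUS, STR, NUM, ID, STR, MINUS, STR]

Answer: SEMI MINUS STR NUM ID STR MINUS STR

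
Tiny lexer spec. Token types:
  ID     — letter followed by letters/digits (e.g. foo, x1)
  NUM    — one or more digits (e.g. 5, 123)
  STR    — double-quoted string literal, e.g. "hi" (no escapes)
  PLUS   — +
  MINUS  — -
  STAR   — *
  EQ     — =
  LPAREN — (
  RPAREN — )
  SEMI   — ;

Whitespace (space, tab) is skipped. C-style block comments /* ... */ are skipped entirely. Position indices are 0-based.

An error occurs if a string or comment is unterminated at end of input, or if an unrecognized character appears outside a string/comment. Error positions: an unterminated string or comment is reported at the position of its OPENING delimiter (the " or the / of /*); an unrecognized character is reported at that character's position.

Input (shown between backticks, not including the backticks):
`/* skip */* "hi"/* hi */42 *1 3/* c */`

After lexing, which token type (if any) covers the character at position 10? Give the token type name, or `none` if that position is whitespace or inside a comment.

Answer: STAR

Derivation:
pos=0: enter COMMENT mode (saw '/*')
exit COMMENT mode (now at pos=10)
pos=10: emit STAR '*'
pos=12: enter STRING mode
pos=12: emit STR "hi" (now at pos=16)
pos=16: enter COMMENT mode (saw '/*')
exit COMMENT mode (now at pos=24)
pos=24: emit NUM '42' (now at pos=26)
pos=27: emit STAR '*'
pos=28: emit NUM '1' (now at pos=29)
pos=30: emit NUM '3' (now at pos=31)
pos=31: enter COMMENT mode (saw '/*')
exit COMMENT mode (now at pos=38)
DONE. 6 tokens: [STAR, STR, NUM, STAR, NUM, NUM]
Position 10: char is '*' -> STAR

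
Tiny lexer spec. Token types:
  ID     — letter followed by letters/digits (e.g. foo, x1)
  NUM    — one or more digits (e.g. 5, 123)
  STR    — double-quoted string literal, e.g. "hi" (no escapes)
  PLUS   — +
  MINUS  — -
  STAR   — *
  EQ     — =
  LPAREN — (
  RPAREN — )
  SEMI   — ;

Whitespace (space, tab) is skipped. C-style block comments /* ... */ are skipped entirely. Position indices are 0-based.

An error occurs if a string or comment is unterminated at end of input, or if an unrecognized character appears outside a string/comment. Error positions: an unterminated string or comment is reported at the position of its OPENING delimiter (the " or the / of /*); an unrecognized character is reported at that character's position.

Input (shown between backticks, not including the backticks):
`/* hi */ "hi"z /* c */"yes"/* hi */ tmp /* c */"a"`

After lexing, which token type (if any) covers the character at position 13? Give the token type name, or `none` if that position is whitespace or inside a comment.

pos=0: enter COMMENT mode (saw '/*')
exit COMMENT mode (now at pos=8)
pos=9: enter STRING mode
pos=9: emit STR "hi" (now at pos=13)
pos=13: emit ID 'z' (now at pos=14)
pos=15: enter COMMENT mode (saw '/*')
exit COMMENT mode (now at pos=22)
pos=22: enter STRING mode
pos=22: emit STR "yes" (now at pos=27)
pos=27: enter COMMENT mode (saw '/*')
exit COMMENT mode (now at pos=35)
pos=36: emit ID 'tmp' (now at pos=39)
pos=40: enter COMMENT mode (saw '/*')
exit COMMENT mode (now at pos=47)
pos=47: enter STRING mode
pos=47: emit STR "a" (now at pos=50)
DONE. 5 tokens: [STR, ID, STR, ID, STR]
Position 13: char is 'z' -> ID

Answer: ID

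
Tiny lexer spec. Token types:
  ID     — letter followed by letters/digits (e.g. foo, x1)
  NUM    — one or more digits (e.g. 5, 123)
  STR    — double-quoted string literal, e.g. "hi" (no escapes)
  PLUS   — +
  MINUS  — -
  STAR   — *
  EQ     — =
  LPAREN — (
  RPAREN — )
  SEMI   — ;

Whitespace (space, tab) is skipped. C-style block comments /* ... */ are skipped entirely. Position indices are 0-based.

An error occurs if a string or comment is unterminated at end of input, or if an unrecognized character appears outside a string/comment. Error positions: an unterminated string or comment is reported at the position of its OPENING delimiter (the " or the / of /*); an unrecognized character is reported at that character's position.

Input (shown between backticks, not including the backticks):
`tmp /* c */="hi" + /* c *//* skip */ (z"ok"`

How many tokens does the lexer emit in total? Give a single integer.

pos=0: emit ID 'tmp' (now at pos=3)
pos=4: enter COMMENT mode (saw '/*')
exit COMMENT mode (now at pos=11)
pos=11: emit EQ '='
pos=12: enter STRING mode
pos=12: emit STR "hi" (now at pos=16)
pos=17: emit PLUS '+'
pos=19: enter COMMENT mode (saw '/*')
exit COMMENT mode (now at pos=26)
pos=26: enter COMMENT mode (saw '/*')
exit COMMENT mode (now at pos=36)
pos=37: emit LPAREN '('
pos=38: emit ID 'z' (now at pos=39)
pos=39: enter STRING mode
pos=39: emit STR "ok" (now at pos=43)
DONE. 7 tokens: [ID, EQ, STR, PLUS, LPAREN, ID, STR]

Answer: 7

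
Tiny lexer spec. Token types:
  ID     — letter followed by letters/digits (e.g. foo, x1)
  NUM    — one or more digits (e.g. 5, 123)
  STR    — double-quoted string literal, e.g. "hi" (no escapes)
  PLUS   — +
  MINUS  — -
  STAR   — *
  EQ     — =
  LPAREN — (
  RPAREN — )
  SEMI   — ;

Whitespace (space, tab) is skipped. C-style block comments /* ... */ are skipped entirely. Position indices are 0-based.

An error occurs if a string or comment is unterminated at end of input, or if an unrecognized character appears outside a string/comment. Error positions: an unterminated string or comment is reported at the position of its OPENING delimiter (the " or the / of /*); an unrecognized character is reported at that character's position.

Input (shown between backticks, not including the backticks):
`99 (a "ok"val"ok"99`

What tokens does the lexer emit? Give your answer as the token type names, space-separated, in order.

Answer: NUM LPAREN ID STR ID STR NUM

Derivation:
pos=0: emit NUM '99' (now at pos=2)
pos=3: emit LPAREN '('
pos=4: emit ID 'a' (now at pos=5)
pos=6: enter STRING mode
pos=6: emit STR "ok" (now at pos=10)
pos=10: emit ID 'val' (now at pos=13)
pos=13: enter STRING mode
pos=13: emit STR "ok" (now at pos=17)
pos=17: emit NUM '99' (now at pos=19)
DONE. 7 tokens: [NUM, LPAREN, ID, STR, ID, STR, NUM]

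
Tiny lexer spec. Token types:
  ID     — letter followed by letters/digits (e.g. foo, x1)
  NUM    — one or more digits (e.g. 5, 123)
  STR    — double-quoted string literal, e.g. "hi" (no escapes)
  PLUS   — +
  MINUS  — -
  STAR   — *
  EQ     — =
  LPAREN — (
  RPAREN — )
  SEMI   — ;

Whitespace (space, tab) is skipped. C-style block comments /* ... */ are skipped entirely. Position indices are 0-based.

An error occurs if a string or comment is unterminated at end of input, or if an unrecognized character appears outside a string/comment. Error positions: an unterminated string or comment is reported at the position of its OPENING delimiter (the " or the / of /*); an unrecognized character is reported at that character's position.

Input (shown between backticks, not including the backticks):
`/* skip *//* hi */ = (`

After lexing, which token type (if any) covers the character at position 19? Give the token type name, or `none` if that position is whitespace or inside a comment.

pos=0: enter COMMENT mode (saw '/*')
exit COMMENT mode (now at pos=10)
pos=10: enter COMMENT mode (saw '/*')
exit COMMENT mode (now at pos=18)
pos=19: emit EQ '='
pos=21: emit LPAREN '('
DONE. 2 tokens: [EQ, LPAREN]
Position 19: char is '=' -> EQ

Answer: EQ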